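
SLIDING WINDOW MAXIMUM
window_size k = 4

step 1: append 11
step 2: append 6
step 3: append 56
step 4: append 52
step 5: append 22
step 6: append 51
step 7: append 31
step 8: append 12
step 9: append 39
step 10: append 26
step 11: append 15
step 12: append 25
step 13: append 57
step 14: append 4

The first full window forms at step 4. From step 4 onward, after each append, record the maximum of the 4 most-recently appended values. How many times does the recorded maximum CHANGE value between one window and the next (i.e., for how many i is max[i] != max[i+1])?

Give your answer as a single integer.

step 1: append 11 -> window=[11] (not full yet)
step 2: append 6 -> window=[11, 6] (not full yet)
step 3: append 56 -> window=[11, 6, 56] (not full yet)
step 4: append 52 -> window=[11, 6, 56, 52] -> max=56
step 5: append 22 -> window=[6, 56, 52, 22] -> max=56
step 6: append 51 -> window=[56, 52, 22, 51] -> max=56
step 7: append 31 -> window=[52, 22, 51, 31] -> max=52
step 8: append 12 -> window=[22, 51, 31, 12] -> max=51
step 9: append 39 -> window=[51, 31, 12, 39] -> max=51
step 10: append 26 -> window=[31, 12, 39, 26] -> max=39
step 11: append 15 -> window=[12, 39, 26, 15] -> max=39
step 12: append 25 -> window=[39, 26, 15, 25] -> max=39
step 13: append 57 -> window=[26, 15, 25, 57] -> max=57
step 14: append 4 -> window=[15, 25, 57, 4] -> max=57
Recorded maximums: 56 56 56 52 51 51 39 39 39 57 57
Changes between consecutive maximums: 4

Answer: 4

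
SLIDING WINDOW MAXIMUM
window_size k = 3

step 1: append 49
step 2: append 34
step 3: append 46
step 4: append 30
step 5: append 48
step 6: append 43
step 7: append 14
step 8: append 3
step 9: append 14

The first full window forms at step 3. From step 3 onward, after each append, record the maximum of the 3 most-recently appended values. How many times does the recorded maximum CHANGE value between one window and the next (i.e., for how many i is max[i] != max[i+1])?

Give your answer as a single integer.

step 1: append 49 -> window=[49] (not full yet)
step 2: append 34 -> window=[49, 34] (not full yet)
step 3: append 46 -> window=[49, 34, 46] -> max=49
step 4: append 30 -> window=[34, 46, 30] -> max=46
step 5: append 48 -> window=[46, 30, 48] -> max=48
step 6: append 43 -> window=[30, 48, 43] -> max=48
step 7: append 14 -> window=[48, 43, 14] -> max=48
step 8: append 3 -> window=[43, 14, 3] -> max=43
step 9: append 14 -> window=[14, 3, 14] -> max=14
Recorded maximums: 49 46 48 48 48 43 14
Changes between consecutive maximums: 4

Answer: 4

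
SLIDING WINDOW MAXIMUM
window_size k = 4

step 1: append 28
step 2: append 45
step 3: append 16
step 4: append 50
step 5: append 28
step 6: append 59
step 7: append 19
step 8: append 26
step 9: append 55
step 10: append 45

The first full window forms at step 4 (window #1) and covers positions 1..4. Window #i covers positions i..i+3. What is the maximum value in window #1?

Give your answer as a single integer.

Answer: 50

Derivation:
step 1: append 28 -> window=[28] (not full yet)
step 2: append 45 -> window=[28, 45] (not full yet)
step 3: append 16 -> window=[28, 45, 16] (not full yet)
step 4: append 50 -> window=[28, 45, 16, 50] -> max=50
Window #1 max = 50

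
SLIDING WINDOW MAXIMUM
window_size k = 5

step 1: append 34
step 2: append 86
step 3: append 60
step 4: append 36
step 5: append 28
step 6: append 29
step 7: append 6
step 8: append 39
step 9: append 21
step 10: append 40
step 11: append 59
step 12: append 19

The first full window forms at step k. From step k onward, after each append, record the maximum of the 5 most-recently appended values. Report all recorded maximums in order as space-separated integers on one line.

step 1: append 34 -> window=[34] (not full yet)
step 2: append 86 -> window=[34, 86] (not full yet)
step 3: append 60 -> window=[34, 86, 60] (not full yet)
step 4: append 36 -> window=[34, 86, 60, 36] (not full yet)
step 5: append 28 -> window=[34, 86, 60, 36, 28] -> max=86
step 6: append 29 -> window=[86, 60, 36, 28, 29] -> max=86
step 7: append 6 -> window=[60, 36, 28, 29, 6] -> max=60
step 8: append 39 -> window=[36, 28, 29, 6, 39] -> max=39
step 9: append 21 -> window=[28, 29, 6, 39, 21] -> max=39
step 10: append 40 -> window=[29, 6, 39, 21, 40] -> max=40
step 11: append 59 -> window=[6, 39, 21, 40, 59] -> max=59
step 12: append 19 -> window=[39, 21, 40, 59, 19] -> max=59

Answer: 86 86 60 39 39 40 59 59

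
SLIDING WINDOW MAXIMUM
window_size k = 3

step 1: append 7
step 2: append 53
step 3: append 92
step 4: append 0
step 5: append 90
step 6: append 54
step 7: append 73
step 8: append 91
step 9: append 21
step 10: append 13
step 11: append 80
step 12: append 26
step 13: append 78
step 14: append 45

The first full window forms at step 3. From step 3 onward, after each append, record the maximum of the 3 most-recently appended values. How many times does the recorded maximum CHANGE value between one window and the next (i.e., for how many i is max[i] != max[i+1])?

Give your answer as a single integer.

step 1: append 7 -> window=[7] (not full yet)
step 2: append 53 -> window=[7, 53] (not full yet)
step 3: append 92 -> window=[7, 53, 92] -> max=92
step 4: append 0 -> window=[53, 92, 0] -> max=92
step 5: append 90 -> window=[92, 0, 90] -> max=92
step 6: append 54 -> window=[0, 90, 54] -> max=90
step 7: append 73 -> window=[90, 54, 73] -> max=90
step 8: append 91 -> window=[54, 73, 91] -> max=91
step 9: append 21 -> window=[73, 91, 21] -> max=91
step 10: append 13 -> window=[91, 21, 13] -> max=91
step 11: append 80 -> window=[21, 13, 80] -> max=80
step 12: append 26 -> window=[13, 80, 26] -> max=80
step 13: append 78 -> window=[80, 26, 78] -> max=80
step 14: append 45 -> window=[26, 78, 45] -> max=78
Recorded maximums: 92 92 92 90 90 91 91 91 80 80 80 78
Changes between consecutive maximums: 4

Answer: 4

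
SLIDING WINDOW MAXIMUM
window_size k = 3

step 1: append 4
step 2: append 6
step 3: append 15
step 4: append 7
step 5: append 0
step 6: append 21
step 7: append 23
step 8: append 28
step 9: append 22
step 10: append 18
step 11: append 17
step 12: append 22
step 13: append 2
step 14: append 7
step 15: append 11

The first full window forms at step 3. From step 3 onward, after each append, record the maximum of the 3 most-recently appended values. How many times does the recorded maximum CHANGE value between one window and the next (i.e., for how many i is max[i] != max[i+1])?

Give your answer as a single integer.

Answer: 5

Derivation:
step 1: append 4 -> window=[4] (not full yet)
step 2: append 6 -> window=[4, 6] (not full yet)
step 3: append 15 -> window=[4, 6, 15] -> max=15
step 4: append 7 -> window=[6, 15, 7] -> max=15
step 5: append 0 -> window=[15, 7, 0] -> max=15
step 6: append 21 -> window=[7, 0, 21] -> max=21
step 7: append 23 -> window=[0, 21, 23] -> max=23
step 8: append 28 -> window=[21, 23, 28] -> max=28
step 9: append 22 -> window=[23, 28, 22] -> max=28
step 10: append 18 -> window=[28, 22, 18] -> max=28
step 11: append 17 -> window=[22, 18, 17] -> max=22
step 12: append 22 -> window=[18, 17, 22] -> max=22
step 13: append 2 -> window=[17, 22, 2] -> max=22
step 14: append 7 -> window=[22, 2, 7] -> max=22
step 15: append 11 -> window=[2, 7, 11] -> max=11
Recorded maximums: 15 15 15 21 23 28 28 28 22 22 22 22 11
Changes between consecutive maximums: 5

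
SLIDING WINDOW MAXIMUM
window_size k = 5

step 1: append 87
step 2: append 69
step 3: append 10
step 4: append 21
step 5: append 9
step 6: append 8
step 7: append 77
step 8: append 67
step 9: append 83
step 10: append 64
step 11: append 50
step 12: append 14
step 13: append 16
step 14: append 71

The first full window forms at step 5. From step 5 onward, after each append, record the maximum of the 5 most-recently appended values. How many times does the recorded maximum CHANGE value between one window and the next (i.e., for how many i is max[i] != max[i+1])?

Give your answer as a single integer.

step 1: append 87 -> window=[87] (not full yet)
step 2: append 69 -> window=[87, 69] (not full yet)
step 3: append 10 -> window=[87, 69, 10] (not full yet)
step 4: append 21 -> window=[87, 69, 10, 21] (not full yet)
step 5: append 9 -> window=[87, 69, 10, 21, 9] -> max=87
step 6: append 8 -> window=[69, 10, 21, 9, 8] -> max=69
step 7: append 77 -> window=[10, 21, 9, 8, 77] -> max=77
step 8: append 67 -> window=[21, 9, 8, 77, 67] -> max=77
step 9: append 83 -> window=[9, 8, 77, 67, 83] -> max=83
step 10: append 64 -> window=[8, 77, 67, 83, 64] -> max=83
step 11: append 50 -> window=[77, 67, 83, 64, 50] -> max=83
step 12: append 14 -> window=[67, 83, 64, 50, 14] -> max=83
step 13: append 16 -> window=[83, 64, 50, 14, 16] -> max=83
step 14: append 71 -> window=[64, 50, 14, 16, 71] -> max=71
Recorded maximums: 87 69 77 77 83 83 83 83 83 71
Changes between consecutive maximums: 4

Answer: 4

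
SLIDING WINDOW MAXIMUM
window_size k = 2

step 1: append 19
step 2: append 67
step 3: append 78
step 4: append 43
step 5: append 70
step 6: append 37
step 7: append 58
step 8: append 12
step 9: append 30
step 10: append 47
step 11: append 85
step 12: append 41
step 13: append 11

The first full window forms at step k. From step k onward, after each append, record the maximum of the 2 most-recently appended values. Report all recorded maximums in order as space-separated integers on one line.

Answer: 67 78 78 70 70 58 58 30 47 85 85 41

Derivation:
step 1: append 19 -> window=[19] (not full yet)
step 2: append 67 -> window=[19, 67] -> max=67
step 3: append 78 -> window=[67, 78] -> max=78
step 4: append 43 -> window=[78, 43] -> max=78
step 5: append 70 -> window=[43, 70] -> max=70
step 6: append 37 -> window=[70, 37] -> max=70
step 7: append 58 -> window=[37, 58] -> max=58
step 8: append 12 -> window=[58, 12] -> max=58
step 9: append 30 -> window=[12, 30] -> max=30
step 10: append 47 -> window=[30, 47] -> max=47
step 11: append 85 -> window=[47, 85] -> max=85
step 12: append 41 -> window=[85, 41] -> max=85
step 13: append 11 -> window=[41, 11] -> max=41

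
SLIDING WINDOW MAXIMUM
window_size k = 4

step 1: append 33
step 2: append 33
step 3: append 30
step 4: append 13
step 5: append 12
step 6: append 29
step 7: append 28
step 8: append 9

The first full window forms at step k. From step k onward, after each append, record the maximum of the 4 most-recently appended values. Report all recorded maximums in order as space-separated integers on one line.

Answer: 33 33 30 29 29

Derivation:
step 1: append 33 -> window=[33] (not full yet)
step 2: append 33 -> window=[33, 33] (not full yet)
step 3: append 30 -> window=[33, 33, 30] (not full yet)
step 4: append 13 -> window=[33, 33, 30, 13] -> max=33
step 5: append 12 -> window=[33, 30, 13, 12] -> max=33
step 6: append 29 -> window=[30, 13, 12, 29] -> max=30
step 7: append 28 -> window=[13, 12, 29, 28] -> max=29
step 8: append 9 -> window=[12, 29, 28, 9] -> max=29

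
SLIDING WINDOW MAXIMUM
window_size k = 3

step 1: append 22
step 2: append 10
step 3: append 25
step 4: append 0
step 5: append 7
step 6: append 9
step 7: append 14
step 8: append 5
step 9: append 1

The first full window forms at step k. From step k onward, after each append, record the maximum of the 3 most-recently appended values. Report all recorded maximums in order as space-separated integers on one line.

step 1: append 22 -> window=[22] (not full yet)
step 2: append 10 -> window=[22, 10] (not full yet)
step 3: append 25 -> window=[22, 10, 25] -> max=25
step 4: append 0 -> window=[10, 25, 0] -> max=25
step 5: append 7 -> window=[25, 0, 7] -> max=25
step 6: append 9 -> window=[0, 7, 9] -> max=9
step 7: append 14 -> window=[7, 9, 14] -> max=14
step 8: append 5 -> window=[9, 14, 5] -> max=14
step 9: append 1 -> window=[14, 5, 1] -> max=14

Answer: 25 25 25 9 14 14 14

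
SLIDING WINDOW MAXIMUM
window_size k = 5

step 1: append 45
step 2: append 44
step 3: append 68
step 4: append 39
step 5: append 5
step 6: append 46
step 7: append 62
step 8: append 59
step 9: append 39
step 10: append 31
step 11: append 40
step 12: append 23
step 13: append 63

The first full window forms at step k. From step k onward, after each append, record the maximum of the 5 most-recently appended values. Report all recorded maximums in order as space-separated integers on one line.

step 1: append 45 -> window=[45] (not full yet)
step 2: append 44 -> window=[45, 44] (not full yet)
step 3: append 68 -> window=[45, 44, 68] (not full yet)
step 4: append 39 -> window=[45, 44, 68, 39] (not full yet)
step 5: append 5 -> window=[45, 44, 68, 39, 5] -> max=68
step 6: append 46 -> window=[44, 68, 39, 5, 46] -> max=68
step 7: append 62 -> window=[68, 39, 5, 46, 62] -> max=68
step 8: append 59 -> window=[39, 5, 46, 62, 59] -> max=62
step 9: append 39 -> window=[5, 46, 62, 59, 39] -> max=62
step 10: append 31 -> window=[46, 62, 59, 39, 31] -> max=62
step 11: append 40 -> window=[62, 59, 39, 31, 40] -> max=62
step 12: append 23 -> window=[59, 39, 31, 40, 23] -> max=59
step 13: append 63 -> window=[39, 31, 40, 23, 63] -> max=63

Answer: 68 68 68 62 62 62 62 59 63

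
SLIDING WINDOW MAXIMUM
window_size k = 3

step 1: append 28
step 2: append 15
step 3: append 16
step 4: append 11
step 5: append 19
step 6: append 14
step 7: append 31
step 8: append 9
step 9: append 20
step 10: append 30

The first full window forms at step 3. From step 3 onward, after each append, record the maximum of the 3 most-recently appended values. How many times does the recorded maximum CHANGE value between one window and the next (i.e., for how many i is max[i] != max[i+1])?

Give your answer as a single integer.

Answer: 4

Derivation:
step 1: append 28 -> window=[28] (not full yet)
step 2: append 15 -> window=[28, 15] (not full yet)
step 3: append 16 -> window=[28, 15, 16] -> max=28
step 4: append 11 -> window=[15, 16, 11] -> max=16
step 5: append 19 -> window=[16, 11, 19] -> max=19
step 6: append 14 -> window=[11, 19, 14] -> max=19
step 7: append 31 -> window=[19, 14, 31] -> max=31
step 8: append 9 -> window=[14, 31, 9] -> max=31
step 9: append 20 -> window=[31, 9, 20] -> max=31
step 10: append 30 -> window=[9, 20, 30] -> max=30
Recorded maximums: 28 16 19 19 31 31 31 30
Changes between consecutive maximums: 4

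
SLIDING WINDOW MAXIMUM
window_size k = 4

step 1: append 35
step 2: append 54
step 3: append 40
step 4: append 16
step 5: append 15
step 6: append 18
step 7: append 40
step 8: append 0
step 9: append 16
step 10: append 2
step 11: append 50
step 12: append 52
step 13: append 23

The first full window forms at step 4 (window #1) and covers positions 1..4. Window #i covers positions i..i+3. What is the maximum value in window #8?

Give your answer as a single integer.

Answer: 50

Derivation:
step 1: append 35 -> window=[35] (not full yet)
step 2: append 54 -> window=[35, 54] (not full yet)
step 3: append 40 -> window=[35, 54, 40] (not full yet)
step 4: append 16 -> window=[35, 54, 40, 16] -> max=54
step 5: append 15 -> window=[54, 40, 16, 15] -> max=54
step 6: append 18 -> window=[40, 16, 15, 18] -> max=40
step 7: append 40 -> window=[16, 15, 18, 40] -> max=40
step 8: append 0 -> window=[15, 18, 40, 0] -> max=40
step 9: append 16 -> window=[18, 40, 0, 16] -> max=40
step 10: append 2 -> window=[40, 0, 16, 2] -> max=40
step 11: append 50 -> window=[0, 16, 2, 50] -> max=50
Window #8 max = 50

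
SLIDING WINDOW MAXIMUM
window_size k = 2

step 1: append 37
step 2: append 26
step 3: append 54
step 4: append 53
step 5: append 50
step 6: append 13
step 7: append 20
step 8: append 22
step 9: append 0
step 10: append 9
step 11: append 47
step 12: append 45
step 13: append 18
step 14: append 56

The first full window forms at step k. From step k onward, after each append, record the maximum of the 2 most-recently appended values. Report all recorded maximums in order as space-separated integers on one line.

step 1: append 37 -> window=[37] (not full yet)
step 2: append 26 -> window=[37, 26] -> max=37
step 3: append 54 -> window=[26, 54] -> max=54
step 4: append 53 -> window=[54, 53] -> max=54
step 5: append 50 -> window=[53, 50] -> max=53
step 6: append 13 -> window=[50, 13] -> max=50
step 7: append 20 -> window=[13, 20] -> max=20
step 8: append 22 -> window=[20, 22] -> max=22
step 9: append 0 -> window=[22, 0] -> max=22
step 10: append 9 -> window=[0, 9] -> max=9
step 11: append 47 -> window=[9, 47] -> max=47
step 12: append 45 -> window=[47, 45] -> max=47
step 13: append 18 -> window=[45, 18] -> max=45
step 14: append 56 -> window=[18, 56] -> max=56

Answer: 37 54 54 53 50 20 22 22 9 47 47 45 56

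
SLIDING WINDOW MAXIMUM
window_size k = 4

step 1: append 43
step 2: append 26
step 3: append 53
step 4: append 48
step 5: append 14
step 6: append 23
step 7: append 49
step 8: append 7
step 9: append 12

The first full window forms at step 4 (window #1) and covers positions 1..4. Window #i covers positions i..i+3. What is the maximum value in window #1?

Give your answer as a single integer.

Answer: 53

Derivation:
step 1: append 43 -> window=[43] (not full yet)
step 2: append 26 -> window=[43, 26] (not full yet)
step 3: append 53 -> window=[43, 26, 53] (not full yet)
step 4: append 48 -> window=[43, 26, 53, 48] -> max=53
Window #1 max = 53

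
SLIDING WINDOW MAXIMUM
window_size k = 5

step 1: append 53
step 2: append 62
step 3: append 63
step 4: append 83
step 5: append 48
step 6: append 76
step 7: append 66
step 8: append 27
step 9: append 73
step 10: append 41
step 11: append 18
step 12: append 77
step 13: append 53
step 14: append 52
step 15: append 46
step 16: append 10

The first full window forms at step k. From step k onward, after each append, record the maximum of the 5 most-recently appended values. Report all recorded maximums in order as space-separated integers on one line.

step 1: append 53 -> window=[53] (not full yet)
step 2: append 62 -> window=[53, 62] (not full yet)
step 3: append 63 -> window=[53, 62, 63] (not full yet)
step 4: append 83 -> window=[53, 62, 63, 83] (not full yet)
step 5: append 48 -> window=[53, 62, 63, 83, 48] -> max=83
step 6: append 76 -> window=[62, 63, 83, 48, 76] -> max=83
step 7: append 66 -> window=[63, 83, 48, 76, 66] -> max=83
step 8: append 27 -> window=[83, 48, 76, 66, 27] -> max=83
step 9: append 73 -> window=[48, 76, 66, 27, 73] -> max=76
step 10: append 41 -> window=[76, 66, 27, 73, 41] -> max=76
step 11: append 18 -> window=[66, 27, 73, 41, 18] -> max=73
step 12: append 77 -> window=[27, 73, 41, 18, 77] -> max=77
step 13: append 53 -> window=[73, 41, 18, 77, 53] -> max=77
step 14: append 52 -> window=[41, 18, 77, 53, 52] -> max=77
step 15: append 46 -> window=[18, 77, 53, 52, 46] -> max=77
step 16: append 10 -> window=[77, 53, 52, 46, 10] -> max=77

Answer: 83 83 83 83 76 76 73 77 77 77 77 77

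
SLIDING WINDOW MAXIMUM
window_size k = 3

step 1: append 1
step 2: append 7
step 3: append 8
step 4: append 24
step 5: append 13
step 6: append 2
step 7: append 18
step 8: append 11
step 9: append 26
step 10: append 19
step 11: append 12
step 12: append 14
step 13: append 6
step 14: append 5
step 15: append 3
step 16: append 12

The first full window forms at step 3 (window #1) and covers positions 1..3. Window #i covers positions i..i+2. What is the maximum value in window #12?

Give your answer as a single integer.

Answer: 14

Derivation:
step 1: append 1 -> window=[1] (not full yet)
step 2: append 7 -> window=[1, 7] (not full yet)
step 3: append 8 -> window=[1, 7, 8] -> max=8
step 4: append 24 -> window=[7, 8, 24] -> max=24
step 5: append 13 -> window=[8, 24, 13] -> max=24
step 6: append 2 -> window=[24, 13, 2] -> max=24
step 7: append 18 -> window=[13, 2, 18] -> max=18
step 8: append 11 -> window=[2, 18, 11] -> max=18
step 9: append 26 -> window=[18, 11, 26] -> max=26
step 10: append 19 -> window=[11, 26, 19] -> max=26
step 11: append 12 -> window=[26, 19, 12] -> max=26
step 12: append 14 -> window=[19, 12, 14] -> max=19
step 13: append 6 -> window=[12, 14, 6] -> max=14
step 14: append 5 -> window=[14, 6, 5] -> max=14
Window #12 max = 14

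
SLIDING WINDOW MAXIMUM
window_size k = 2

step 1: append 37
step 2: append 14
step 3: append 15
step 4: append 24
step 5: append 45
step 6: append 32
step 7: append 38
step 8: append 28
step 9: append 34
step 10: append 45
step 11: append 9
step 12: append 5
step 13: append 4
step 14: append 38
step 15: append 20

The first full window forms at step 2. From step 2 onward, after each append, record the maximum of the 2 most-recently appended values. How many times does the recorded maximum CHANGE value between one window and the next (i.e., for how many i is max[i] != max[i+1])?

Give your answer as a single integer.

Answer: 9

Derivation:
step 1: append 37 -> window=[37] (not full yet)
step 2: append 14 -> window=[37, 14] -> max=37
step 3: append 15 -> window=[14, 15] -> max=15
step 4: append 24 -> window=[15, 24] -> max=24
step 5: append 45 -> window=[24, 45] -> max=45
step 6: append 32 -> window=[45, 32] -> max=45
step 7: append 38 -> window=[32, 38] -> max=38
step 8: append 28 -> window=[38, 28] -> max=38
step 9: append 34 -> window=[28, 34] -> max=34
step 10: append 45 -> window=[34, 45] -> max=45
step 11: append 9 -> window=[45, 9] -> max=45
step 12: append 5 -> window=[9, 5] -> max=9
step 13: append 4 -> window=[5, 4] -> max=5
step 14: append 38 -> window=[4, 38] -> max=38
step 15: append 20 -> window=[38, 20] -> max=38
Recorded maximums: 37 15 24 45 45 38 38 34 45 45 9 5 38 38
Changes between consecutive maximums: 9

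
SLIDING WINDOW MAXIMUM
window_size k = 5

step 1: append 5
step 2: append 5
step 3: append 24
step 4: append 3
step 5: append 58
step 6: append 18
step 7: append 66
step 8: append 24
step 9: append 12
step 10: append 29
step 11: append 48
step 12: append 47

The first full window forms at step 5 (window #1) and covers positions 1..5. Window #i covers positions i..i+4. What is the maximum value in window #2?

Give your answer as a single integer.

Answer: 58

Derivation:
step 1: append 5 -> window=[5] (not full yet)
step 2: append 5 -> window=[5, 5] (not full yet)
step 3: append 24 -> window=[5, 5, 24] (not full yet)
step 4: append 3 -> window=[5, 5, 24, 3] (not full yet)
step 5: append 58 -> window=[5, 5, 24, 3, 58] -> max=58
step 6: append 18 -> window=[5, 24, 3, 58, 18] -> max=58
Window #2 max = 58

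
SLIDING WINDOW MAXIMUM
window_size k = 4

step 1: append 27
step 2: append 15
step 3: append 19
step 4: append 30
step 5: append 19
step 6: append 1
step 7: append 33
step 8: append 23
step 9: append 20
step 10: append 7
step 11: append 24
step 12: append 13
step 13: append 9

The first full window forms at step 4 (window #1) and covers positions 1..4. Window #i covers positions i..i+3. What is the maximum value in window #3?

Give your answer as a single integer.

step 1: append 27 -> window=[27] (not full yet)
step 2: append 15 -> window=[27, 15] (not full yet)
step 3: append 19 -> window=[27, 15, 19] (not full yet)
step 4: append 30 -> window=[27, 15, 19, 30] -> max=30
step 5: append 19 -> window=[15, 19, 30, 19] -> max=30
step 6: append 1 -> window=[19, 30, 19, 1] -> max=30
Window #3 max = 30

Answer: 30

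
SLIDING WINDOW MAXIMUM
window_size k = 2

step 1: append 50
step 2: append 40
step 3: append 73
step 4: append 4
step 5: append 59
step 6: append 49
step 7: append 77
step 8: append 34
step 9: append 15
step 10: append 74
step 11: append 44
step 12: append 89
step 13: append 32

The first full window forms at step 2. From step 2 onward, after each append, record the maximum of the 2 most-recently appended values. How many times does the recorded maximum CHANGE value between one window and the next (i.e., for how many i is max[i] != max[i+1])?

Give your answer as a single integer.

Answer: 6

Derivation:
step 1: append 50 -> window=[50] (not full yet)
step 2: append 40 -> window=[50, 40] -> max=50
step 3: append 73 -> window=[40, 73] -> max=73
step 4: append 4 -> window=[73, 4] -> max=73
step 5: append 59 -> window=[4, 59] -> max=59
step 6: append 49 -> window=[59, 49] -> max=59
step 7: append 77 -> window=[49, 77] -> max=77
step 8: append 34 -> window=[77, 34] -> max=77
step 9: append 15 -> window=[34, 15] -> max=34
step 10: append 74 -> window=[15, 74] -> max=74
step 11: append 44 -> window=[74, 44] -> max=74
step 12: append 89 -> window=[44, 89] -> max=89
step 13: append 32 -> window=[89, 32] -> max=89
Recorded maximums: 50 73 73 59 59 77 77 34 74 74 89 89
Changes between consecutive maximums: 6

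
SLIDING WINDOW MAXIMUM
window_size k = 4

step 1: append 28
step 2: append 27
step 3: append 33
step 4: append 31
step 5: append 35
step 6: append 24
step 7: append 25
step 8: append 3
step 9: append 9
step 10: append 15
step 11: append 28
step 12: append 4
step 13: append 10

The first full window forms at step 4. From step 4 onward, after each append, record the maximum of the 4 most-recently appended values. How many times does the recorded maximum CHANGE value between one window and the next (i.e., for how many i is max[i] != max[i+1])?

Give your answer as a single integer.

step 1: append 28 -> window=[28] (not full yet)
step 2: append 27 -> window=[28, 27] (not full yet)
step 3: append 33 -> window=[28, 27, 33] (not full yet)
step 4: append 31 -> window=[28, 27, 33, 31] -> max=33
step 5: append 35 -> window=[27, 33, 31, 35] -> max=35
step 6: append 24 -> window=[33, 31, 35, 24] -> max=35
step 7: append 25 -> window=[31, 35, 24, 25] -> max=35
step 8: append 3 -> window=[35, 24, 25, 3] -> max=35
step 9: append 9 -> window=[24, 25, 3, 9] -> max=25
step 10: append 15 -> window=[25, 3, 9, 15] -> max=25
step 11: append 28 -> window=[3, 9, 15, 28] -> max=28
step 12: append 4 -> window=[9, 15, 28, 4] -> max=28
step 13: append 10 -> window=[15, 28, 4, 10] -> max=28
Recorded maximums: 33 35 35 35 35 25 25 28 28 28
Changes between consecutive maximums: 3

Answer: 3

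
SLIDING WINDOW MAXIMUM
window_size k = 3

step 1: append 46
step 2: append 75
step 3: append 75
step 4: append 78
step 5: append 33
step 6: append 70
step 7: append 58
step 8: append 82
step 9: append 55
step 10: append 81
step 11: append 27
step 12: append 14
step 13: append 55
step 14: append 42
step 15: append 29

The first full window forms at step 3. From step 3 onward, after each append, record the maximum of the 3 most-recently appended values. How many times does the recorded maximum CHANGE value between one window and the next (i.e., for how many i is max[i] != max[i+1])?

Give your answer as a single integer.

Answer: 5

Derivation:
step 1: append 46 -> window=[46] (not full yet)
step 2: append 75 -> window=[46, 75] (not full yet)
step 3: append 75 -> window=[46, 75, 75] -> max=75
step 4: append 78 -> window=[75, 75, 78] -> max=78
step 5: append 33 -> window=[75, 78, 33] -> max=78
step 6: append 70 -> window=[78, 33, 70] -> max=78
step 7: append 58 -> window=[33, 70, 58] -> max=70
step 8: append 82 -> window=[70, 58, 82] -> max=82
step 9: append 55 -> window=[58, 82, 55] -> max=82
step 10: append 81 -> window=[82, 55, 81] -> max=82
step 11: append 27 -> window=[55, 81, 27] -> max=81
step 12: append 14 -> window=[81, 27, 14] -> max=81
step 13: append 55 -> window=[27, 14, 55] -> max=55
step 14: append 42 -> window=[14, 55, 42] -> max=55
step 15: append 29 -> window=[55, 42, 29] -> max=55
Recorded maximums: 75 78 78 78 70 82 82 82 81 81 55 55 55
Changes between consecutive maximums: 5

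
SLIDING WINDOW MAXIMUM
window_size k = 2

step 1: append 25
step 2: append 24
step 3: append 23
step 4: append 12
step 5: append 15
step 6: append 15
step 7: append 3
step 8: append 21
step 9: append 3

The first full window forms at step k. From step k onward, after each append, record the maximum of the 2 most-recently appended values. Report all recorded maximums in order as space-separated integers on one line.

Answer: 25 24 23 15 15 15 21 21

Derivation:
step 1: append 25 -> window=[25] (not full yet)
step 2: append 24 -> window=[25, 24] -> max=25
step 3: append 23 -> window=[24, 23] -> max=24
step 4: append 12 -> window=[23, 12] -> max=23
step 5: append 15 -> window=[12, 15] -> max=15
step 6: append 15 -> window=[15, 15] -> max=15
step 7: append 3 -> window=[15, 3] -> max=15
step 8: append 21 -> window=[3, 21] -> max=21
step 9: append 3 -> window=[21, 3] -> max=21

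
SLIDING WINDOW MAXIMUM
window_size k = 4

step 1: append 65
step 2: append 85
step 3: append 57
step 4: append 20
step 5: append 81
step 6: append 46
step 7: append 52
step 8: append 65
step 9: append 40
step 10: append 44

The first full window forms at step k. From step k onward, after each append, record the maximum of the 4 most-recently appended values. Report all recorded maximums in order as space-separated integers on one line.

step 1: append 65 -> window=[65] (not full yet)
step 2: append 85 -> window=[65, 85] (not full yet)
step 3: append 57 -> window=[65, 85, 57] (not full yet)
step 4: append 20 -> window=[65, 85, 57, 20] -> max=85
step 5: append 81 -> window=[85, 57, 20, 81] -> max=85
step 6: append 46 -> window=[57, 20, 81, 46] -> max=81
step 7: append 52 -> window=[20, 81, 46, 52] -> max=81
step 8: append 65 -> window=[81, 46, 52, 65] -> max=81
step 9: append 40 -> window=[46, 52, 65, 40] -> max=65
step 10: append 44 -> window=[52, 65, 40, 44] -> max=65

Answer: 85 85 81 81 81 65 65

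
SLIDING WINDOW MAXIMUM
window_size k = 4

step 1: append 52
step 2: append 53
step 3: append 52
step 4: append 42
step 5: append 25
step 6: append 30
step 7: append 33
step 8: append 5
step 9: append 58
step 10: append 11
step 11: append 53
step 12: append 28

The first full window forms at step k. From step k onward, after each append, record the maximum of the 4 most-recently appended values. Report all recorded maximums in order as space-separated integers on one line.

step 1: append 52 -> window=[52] (not full yet)
step 2: append 53 -> window=[52, 53] (not full yet)
step 3: append 52 -> window=[52, 53, 52] (not full yet)
step 4: append 42 -> window=[52, 53, 52, 42] -> max=53
step 5: append 25 -> window=[53, 52, 42, 25] -> max=53
step 6: append 30 -> window=[52, 42, 25, 30] -> max=52
step 7: append 33 -> window=[42, 25, 30, 33] -> max=42
step 8: append 5 -> window=[25, 30, 33, 5] -> max=33
step 9: append 58 -> window=[30, 33, 5, 58] -> max=58
step 10: append 11 -> window=[33, 5, 58, 11] -> max=58
step 11: append 53 -> window=[5, 58, 11, 53] -> max=58
step 12: append 28 -> window=[58, 11, 53, 28] -> max=58

Answer: 53 53 52 42 33 58 58 58 58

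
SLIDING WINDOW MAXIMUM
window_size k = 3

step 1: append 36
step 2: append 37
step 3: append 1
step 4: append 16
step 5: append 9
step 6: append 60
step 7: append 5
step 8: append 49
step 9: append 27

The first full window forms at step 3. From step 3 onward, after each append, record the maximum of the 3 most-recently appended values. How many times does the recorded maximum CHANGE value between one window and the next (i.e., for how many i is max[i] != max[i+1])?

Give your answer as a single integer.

Answer: 3

Derivation:
step 1: append 36 -> window=[36] (not full yet)
step 2: append 37 -> window=[36, 37] (not full yet)
step 3: append 1 -> window=[36, 37, 1] -> max=37
step 4: append 16 -> window=[37, 1, 16] -> max=37
step 5: append 9 -> window=[1, 16, 9] -> max=16
step 6: append 60 -> window=[16, 9, 60] -> max=60
step 7: append 5 -> window=[9, 60, 5] -> max=60
step 8: append 49 -> window=[60, 5, 49] -> max=60
step 9: append 27 -> window=[5, 49, 27] -> max=49
Recorded maximums: 37 37 16 60 60 60 49
Changes between consecutive maximums: 3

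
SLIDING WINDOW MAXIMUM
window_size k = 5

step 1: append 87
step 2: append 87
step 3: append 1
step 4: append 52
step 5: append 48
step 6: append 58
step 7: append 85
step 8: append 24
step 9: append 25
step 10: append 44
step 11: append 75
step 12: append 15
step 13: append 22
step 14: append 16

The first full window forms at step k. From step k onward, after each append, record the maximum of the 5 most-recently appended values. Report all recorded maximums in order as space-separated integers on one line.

Answer: 87 87 85 85 85 85 85 75 75 75

Derivation:
step 1: append 87 -> window=[87] (not full yet)
step 2: append 87 -> window=[87, 87] (not full yet)
step 3: append 1 -> window=[87, 87, 1] (not full yet)
step 4: append 52 -> window=[87, 87, 1, 52] (not full yet)
step 5: append 48 -> window=[87, 87, 1, 52, 48] -> max=87
step 6: append 58 -> window=[87, 1, 52, 48, 58] -> max=87
step 7: append 85 -> window=[1, 52, 48, 58, 85] -> max=85
step 8: append 24 -> window=[52, 48, 58, 85, 24] -> max=85
step 9: append 25 -> window=[48, 58, 85, 24, 25] -> max=85
step 10: append 44 -> window=[58, 85, 24, 25, 44] -> max=85
step 11: append 75 -> window=[85, 24, 25, 44, 75] -> max=85
step 12: append 15 -> window=[24, 25, 44, 75, 15] -> max=75
step 13: append 22 -> window=[25, 44, 75, 15, 22] -> max=75
step 14: append 16 -> window=[44, 75, 15, 22, 16] -> max=75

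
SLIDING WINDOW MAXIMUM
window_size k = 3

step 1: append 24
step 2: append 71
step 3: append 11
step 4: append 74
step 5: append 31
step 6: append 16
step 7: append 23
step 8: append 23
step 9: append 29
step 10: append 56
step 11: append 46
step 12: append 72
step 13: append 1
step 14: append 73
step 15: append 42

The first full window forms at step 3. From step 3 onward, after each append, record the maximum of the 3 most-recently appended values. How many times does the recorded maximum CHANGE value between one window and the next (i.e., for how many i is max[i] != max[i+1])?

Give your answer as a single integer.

step 1: append 24 -> window=[24] (not full yet)
step 2: append 71 -> window=[24, 71] (not full yet)
step 3: append 11 -> window=[24, 71, 11] -> max=71
step 4: append 74 -> window=[71, 11, 74] -> max=74
step 5: append 31 -> window=[11, 74, 31] -> max=74
step 6: append 16 -> window=[74, 31, 16] -> max=74
step 7: append 23 -> window=[31, 16, 23] -> max=31
step 8: append 23 -> window=[16, 23, 23] -> max=23
step 9: append 29 -> window=[23, 23, 29] -> max=29
step 10: append 56 -> window=[23, 29, 56] -> max=56
step 11: append 46 -> window=[29, 56, 46] -> max=56
step 12: append 72 -> window=[56, 46, 72] -> max=72
step 13: append 1 -> window=[46, 72, 1] -> max=72
step 14: append 73 -> window=[72, 1, 73] -> max=73
step 15: append 42 -> window=[1, 73, 42] -> max=73
Recorded maximums: 71 74 74 74 31 23 29 56 56 72 72 73 73
Changes between consecutive maximums: 7

Answer: 7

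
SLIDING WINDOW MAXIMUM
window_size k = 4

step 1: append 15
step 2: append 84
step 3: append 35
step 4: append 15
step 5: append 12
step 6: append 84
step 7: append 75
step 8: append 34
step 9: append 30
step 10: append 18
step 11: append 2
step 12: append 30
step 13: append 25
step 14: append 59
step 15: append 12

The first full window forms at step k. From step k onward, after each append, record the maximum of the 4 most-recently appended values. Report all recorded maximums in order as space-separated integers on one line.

step 1: append 15 -> window=[15] (not full yet)
step 2: append 84 -> window=[15, 84] (not full yet)
step 3: append 35 -> window=[15, 84, 35] (not full yet)
step 4: append 15 -> window=[15, 84, 35, 15] -> max=84
step 5: append 12 -> window=[84, 35, 15, 12] -> max=84
step 6: append 84 -> window=[35, 15, 12, 84] -> max=84
step 7: append 75 -> window=[15, 12, 84, 75] -> max=84
step 8: append 34 -> window=[12, 84, 75, 34] -> max=84
step 9: append 30 -> window=[84, 75, 34, 30] -> max=84
step 10: append 18 -> window=[75, 34, 30, 18] -> max=75
step 11: append 2 -> window=[34, 30, 18, 2] -> max=34
step 12: append 30 -> window=[30, 18, 2, 30] -> max=30
step 13: append 25 -> window=[18, 2, 30, 25] -> max=30
step 14: append 59 -> window=[2, 30, 25, 59] -> max=59
step 15: append 12 -> window=[30, 25, 59, 12] -> max=59

Answer: 84 84 84 84 84 84 75 34 30 30 59 59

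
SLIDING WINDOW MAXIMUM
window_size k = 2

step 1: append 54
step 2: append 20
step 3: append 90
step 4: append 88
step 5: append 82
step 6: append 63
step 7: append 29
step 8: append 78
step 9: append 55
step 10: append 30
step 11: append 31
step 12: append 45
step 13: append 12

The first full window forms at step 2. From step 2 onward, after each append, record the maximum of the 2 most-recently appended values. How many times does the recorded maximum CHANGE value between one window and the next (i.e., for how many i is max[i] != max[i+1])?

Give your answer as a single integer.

Answer: 8

Derivation:
step 1: append 54 -> window=[54] (not full yet)
step 2: append 20 -> window=[54, 20] -> max=54
step 3: append 90 -> window=[20, 90] -> max=90
step 4: append 88 -> window=[90, 88] -> max=90
step 5: append 82 -> window=[88, 82] -> max=88
step 6: append 63 -> window=[82, 63] -> max=82
step 7: append 29 -> window=[63, 29] -> max=63
step 8: append 78 -> window=[29, 78] -> max=78
step 9: append 55 -> window=[78, 55] -> max=78
step 10: append 30 -> window=[55, 30] -> max=55
step 11: append 31 -> window=[30, 31] -> max=31
step 12: append 45 -> window=[31, 45] -> max=45
step 13: append 12 -> window=[45, 12] -> max=45
Recorded maximums: 54 90 90 88 82 63 78 78 55 31 45 45
Changes between consecutive maximums: 8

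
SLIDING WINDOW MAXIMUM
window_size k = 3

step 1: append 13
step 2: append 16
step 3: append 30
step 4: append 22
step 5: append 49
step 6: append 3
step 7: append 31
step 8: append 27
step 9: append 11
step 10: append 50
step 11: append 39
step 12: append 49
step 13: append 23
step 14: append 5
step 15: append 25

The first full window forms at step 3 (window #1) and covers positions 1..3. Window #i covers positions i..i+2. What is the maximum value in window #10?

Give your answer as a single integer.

step 1: append 13 -> window=[13] (not full yet)
step 2: append 16 -> window=[13, 16] (not full yet)
step 3: append 30 -> window=[13, 16, 30] -> max=30
step 4: append 22 -> window=[16, 30, 22] -> max=30
step 5: append 49 -> window=[30, 22, 49] -> max=49
step 6: append 3 -> window=[22, 49, 3] -> max=49
step 7: append 31 -> window=[49, 3, 31] -> max=49
step 8: append 27 -> window=[3, 31, 27] -> max=31
step 9: append 11 -> window=[31, 27, 11] -> max=31
step 10: append 50 -> window=[27, 11, 50] -> max=50
step 11: append 39 -> window=[11, 50, 39] -> max=50
step 12: append 49 -> window=[50, 39, 49] -> max=50
Window #10 max = 50

Answer: 50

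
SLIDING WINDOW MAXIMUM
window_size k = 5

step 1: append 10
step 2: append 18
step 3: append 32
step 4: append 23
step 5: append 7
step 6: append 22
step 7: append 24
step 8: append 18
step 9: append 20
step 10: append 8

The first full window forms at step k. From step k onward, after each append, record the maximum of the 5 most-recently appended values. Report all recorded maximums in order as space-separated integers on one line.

step 1: append 10 -> window=[10] (not full yet)
step 2: append 18 -> window=[10, 18] (not full yet)
step 3: append 32 -> window=[10, 18, 32] (not full yet)
step 4: append 23 -> window=[10, 18, 32, 23] (not full yet)
step 5: append 7 -> window=[10, 18, 32, 23, 7] -> max=32
step 6: append 22 -> window=[18, 32, 23, 7, 22] -> max=32
step 7: append 24 -> window=[32, 23, 7, 22, 24] -> max=32
step 8: append 18 -> window=[23, 7, 22, 24, 18] -> max=24
step 9: append 20 -> window=[7, 22, 24, 18, 20] -> max=24
step 10: append 8 -> window=[22, 24, 18, 20, 8] -> max=24

Answer: 32 32 32 24 24 24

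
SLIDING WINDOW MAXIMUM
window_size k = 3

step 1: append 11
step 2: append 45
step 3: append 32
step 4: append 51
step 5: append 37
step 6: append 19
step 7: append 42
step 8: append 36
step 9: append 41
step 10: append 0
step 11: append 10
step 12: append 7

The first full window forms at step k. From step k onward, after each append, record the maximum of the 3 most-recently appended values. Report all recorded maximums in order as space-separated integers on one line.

step 1: append 11 -> window=[11] (not full yet)
step 2: append 45 -> window=[11, 45] (not full yet)
step 3: append 32 -> window=[11, 45, 32] -> max=45
step 4: append 51 -> window=[45, 32, 51] -> max=51
step 5: append 37 -> window=[32, 51, 37] -> max=51
step 6: append 19 -> window=[51, 37, 19] -> max=51
step 7: append 42 -> window=[37, 19, 42] -> max=42
step 8: append 36 -> window=[19, 42, 36] -> max=42
step 9: append 41 -> window=[42, 36, 41] -> max=42
step 10: append 0 -> window=[36, 41, 0] -> max=41
step 11: append 10 -> window=[41, 0, 10] -> max=41
step 12: append 7 -> window=[0, 10, 7] -> max=10

Answer: 45 51 51 51 42 42 42 41 41 10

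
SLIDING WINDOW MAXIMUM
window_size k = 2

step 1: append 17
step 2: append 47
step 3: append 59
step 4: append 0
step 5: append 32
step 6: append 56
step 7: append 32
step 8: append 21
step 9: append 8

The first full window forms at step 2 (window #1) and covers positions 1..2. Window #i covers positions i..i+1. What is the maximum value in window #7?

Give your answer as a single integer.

Answer: 32

Derivation:
step 1: append 17 -> window=[17] (not full yet)
step 2: append 47 -> window=[17, 47] -> max=47
step 3: append 59 -> window=[47, 59] -> max=59
step 4: append 0 -> window=[59, 0] -> max=59
step 5: append 32 -> window=[0, 32] -> max=32
step 6: append 56 -> window=[32, 56] -> max=56
step 7: append 32 -> window=[56, 32] -> max=56
step 8: append 21 -> window=[32, 21] -> max=32
Window #7 max = 32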